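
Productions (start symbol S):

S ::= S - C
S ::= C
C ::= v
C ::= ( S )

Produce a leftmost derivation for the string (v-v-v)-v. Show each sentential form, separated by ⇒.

S ⇒ S-C ⇒ C-C ⇒ (S)-C ⇒ (S-C)-C ⇒ (S-C-C)-C ⇒ (C-C-C)-C ⇒ (v-C-C)-C ⇒ (v-v-C)-C ⇒ (v-v-v)-C ⇒ (v-v-v)-v

S ⇒ S-C   [S ::= S - C]
S-C ⇒ C-C   [S ::= C]
C-C ⇒ (S)-C   [C ::= ( S )]
(S)-C ⇒ (S-C)-C   [S ::= S - C]
(S-C)-C ⇒ (S-C-C)-C   [S ::= S - C]
(S-C-C)-C ⇒ (C-C-C)-C   [S ::= C]
(C-C-C)-C ⇒ (v-C-C)-C   [C ::= v]
(v-C-C)-C ⇒ (v-v-C)-C   [C ::= v]
(v-v-C)-C ⇒ (v-v-v)-C   [C ::= v]
(v-v-v)-C ⇒ (v-v-v)-v   [C ::= v]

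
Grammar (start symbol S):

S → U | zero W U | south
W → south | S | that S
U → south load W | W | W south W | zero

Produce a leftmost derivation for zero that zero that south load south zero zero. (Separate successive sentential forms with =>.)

S => zero W U => zero that S U => zero that zero W U U => zero that zero that S U U => zero that zero that U U U => zero that zero that south load W U U => zero that zero that south load south U U => zero that zero that south load south zero U => zero that zero that south load south zero zero

S => zero W U   [S → zero W U]
zero W U => zero that S U   [W → that S]
zero that S U => zero that zero W U U   [S → zero W U]
zero that zero W U U => zero that zero that S U U   [W → that S]
zero that zero that S U U => zero that zero that U U U   [S → U]
zero that zero that U U U => zero that zero that south load W U U   [U → south load W]
zero that zero that south load W U U => zero that zero that south load south U U   [W → south]
zero that zero that south load south U U => zero that zero that south load south zero U   [U → zero]
zero that zero that south load south zero U => zero that zero that south load south zero zero   [U → zero]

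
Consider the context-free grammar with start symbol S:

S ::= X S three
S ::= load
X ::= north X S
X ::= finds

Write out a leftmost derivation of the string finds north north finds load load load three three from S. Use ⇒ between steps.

S ⇒ X S three   [S ::= X S three]
X S three ⇒ finds S three   [X ::= finds]
finds S three ⇒ finds X S three three   [S ::= X S three]
finds X S three three ⇒ finds north X S S three three   [X ::= north X S]
finds north X S S three three ⇒ finds north north X S S S three three   [X ::= north X S]
finds north north X S S S three three ⇒ finds north north finds S S S three three   [X ::= finds]
finds north north finds S S S three three ⇒ finds north north finds load S S three three   [S ::= load]
finds north north finds load S S three three ⇒ finds north north finds load load S three three   [S ::= load]
finds north north finds load load S three three ⇒ finds north north finds load load load three three   [S ::= load]

S ⇒ X S three ⇒ finds S three ⇒ finds X S three three ⇒ finds north X S S three three ⇒ finds north north X S S S three three ⇒ finds north north finds S S S three three ⇒ finds north north finds load S S three three ⇒ finds north north finds load load S three three ⇒ finds north north finds load load load three three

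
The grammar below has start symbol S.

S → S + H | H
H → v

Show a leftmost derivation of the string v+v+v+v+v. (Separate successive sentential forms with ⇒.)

S⇒S+H⇒S+H+H⇒S+H+H+H⇒S+H+H+H+H⇒H+H+H+H+H⇒v+H+H+H+H⇒v+v+H+H+H⇒v+v+v+H+H⇒v+v+v+v+H⇒v+v+v+v+v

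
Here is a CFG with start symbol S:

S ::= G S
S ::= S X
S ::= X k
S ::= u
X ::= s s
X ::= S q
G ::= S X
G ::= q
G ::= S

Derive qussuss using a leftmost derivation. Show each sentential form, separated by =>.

S => SX => GSX => SSX => SXSX => GSXSX => qSXSX => quXSX => qussSX => qussuX => qussuss

S => SX   [S ::= S X]
SX => GSX   [S ::= G S]
GSX => SSX   [G ::= S]
SSX => SXSX   [S ::= S X]
SXSX => GSXSX   [S ::= G S]
GSXSX => qSXSX   [G ::= q]
qSXSX => quXSX   [S ::= u]
quXSX => qussSX   [X ::= s s]
qussSX => qussuX   [S ::= u]
qussuX => qussuss   [X ::= s s]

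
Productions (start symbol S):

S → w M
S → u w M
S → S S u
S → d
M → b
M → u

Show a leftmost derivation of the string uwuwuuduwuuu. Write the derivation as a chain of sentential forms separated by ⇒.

S ⇒ SSu ⇒ SSuSu ⇒ uwMSuSu ⇒ uwuSuSu ⇒ uwuwMuSu ⇒ uwuwuuSu ⇒ uwuwuuSSuu ⇒ uwuwuudSuu ⇒ uwuwuuduwMuu ⇒ uwuwuuduwuuu

S ⇒ SSu   [S → S S u]
SSu ⇒ SSuSu   [S → S S u]
SSuSu ⇒ uwMSuSu   [S → u w M]
uwMSuSu ⇒ uwuSuSu   [M → u]
uwuSuSu ⇒ uwuwMuSu   [S → w M]
uwuwMuSu ⇒ uwuwuuSu   [M → u]
uwuwuuSu ⇒ uwuwuuSSuu   [S → S S u]
uwuwuuSSuu ⇒ uwuwuudSuu   [S → d]
uwuwuudSuu ⇒ uwuwuuduwMuu   [S → u w M]
uwuwuuduwMuu ⇒ uwuwuuduwuuu   [M → u]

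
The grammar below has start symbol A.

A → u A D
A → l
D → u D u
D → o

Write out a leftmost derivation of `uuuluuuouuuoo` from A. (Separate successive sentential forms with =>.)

A => uAD => uuADD => uuuADDD => uuulDDD => uuuluDuDD => uuuluuDuuDD => uuuluuuDuuuDD => uuuluuuouuuDD => uuuluuuouuuoD => uuuluuuouuuoo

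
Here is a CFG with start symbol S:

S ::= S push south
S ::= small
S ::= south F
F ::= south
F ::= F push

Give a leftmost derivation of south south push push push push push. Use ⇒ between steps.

S ⇒ south F   [S ::= south F]
south F ⇒ south F push   [F ::= F push]
south F push ⇒ south F push push   [F ::= F push]
south F push push ⇒ south F push push push   [F ::= F push]
south F push push push ⇒ south F push push push push   [F ::= F push]
south F push push push push ⇒ south F push push push push push   [F ::= F push]
south F push push push push push ⇒ south south push push push push push   [F ::= south]

S ⇒ south F ⇒ south F push ⇒ south F push push ⇒ south F push push push ⇒ south F push push push push ⇒ south F push push push push push ⇒ south south push push push push push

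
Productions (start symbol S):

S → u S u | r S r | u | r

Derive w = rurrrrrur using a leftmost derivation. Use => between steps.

S => rSr => ruSur => rurSrur => rurrSrrur => rurrrrrur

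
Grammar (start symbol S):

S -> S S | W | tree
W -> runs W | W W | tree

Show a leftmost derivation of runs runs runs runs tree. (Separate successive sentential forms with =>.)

S => W   [S -> W]
W => runs W   [W -> runs W]
runs W => runs runs W   [W -> runs W]
runs runs W => runs runs runs W   [W -> runs W]
runs runs runs W => runs runs runs runs W   [W -> runs W]
runs runs runs runs W => runs runs runs runs tree   [W -> tree]

S => W => runs W => runs runs W => runs runs runs W => runs runs runs runs W => runs runs runs runs tree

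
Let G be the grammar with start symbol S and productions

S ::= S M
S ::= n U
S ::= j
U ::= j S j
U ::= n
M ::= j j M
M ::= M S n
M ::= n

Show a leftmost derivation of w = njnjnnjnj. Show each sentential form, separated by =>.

S => nU => njSj => njSMj => njnUMj => njnjSjMj => njnjnUjMj => njnjnnjMj => njnjnnjnj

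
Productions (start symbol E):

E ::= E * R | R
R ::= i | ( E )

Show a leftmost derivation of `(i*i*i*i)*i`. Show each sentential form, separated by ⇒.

E ⇒ E*R   [E ::= E * R]
E*R ⇒ R*R   [E ::= R]
R*R ⇒ (E)*R   [R ::= ( E )]
(E)*R ⇒ (E*R)*R   [E ::= E * R]
(E*R)*R ⇒ (E*R*R)*R   [E ::= E * R]
(E*R*R)*R ⇒ (E*R*R*R)*R   [E ::= E * R]
(E*R*R*R)*R ⇒ (R*R*R*R)*R   [E ::= R]
(R*R*R*R)*R ⇒ (i*R*R*R)*R   [R ::= i]
(i*R*R*R)*R ⇒ (i*i*R*R)*R   [R ::= i]
(i*i*R*R)*R ⇒ (i*i*i*R)*R   [R ::= i]
(i*i*i*R)*R ⇒ (i*i*i*i)*R   [R ::= i]
(i*i*i*i)*R ⇒ (i*i*i*i)*i   [R ::= i]

E ⇒ E*R ⇒ R*R ⇒ (E)*R ⇒ (E*R)*R ⇒ (E*R*R)*R ⇒ (E*R*R*R)*R ⇒ (R*R*R*R)*R ⇒ (i*R*R*R)*R ⇒ (i*i*R*R)*R ⇒ (i*i*i*R)*R ⇒ (i*i*i*i)*R ⇒ (i*i*i*i)*i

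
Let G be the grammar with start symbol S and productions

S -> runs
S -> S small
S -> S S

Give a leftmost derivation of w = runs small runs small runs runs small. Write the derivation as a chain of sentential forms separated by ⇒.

S ⇒ S small   [S -> S small]
S small ⇒ S S small   [S -> S S]
S S small ⇒ S S S small   [S -> S S]
S S S small ⇒ S small S S small   [S -> S small]
S small S S small ⇒ runs small S S small   [S -> runs]
runs small S S small ⇒ runs small S S S small   [S -> S S]
runs small S S S small ⇒ runs small S small S S small   [S -> S small]
runs small S small S S small ⇒ runs small runs small S S small   [S -> runs]
runs small runs small S S small ⇒ runs small runs small runs S small   [S -> runs]
runs small runs small runs S small ⇒ runs small runs small runs runs small   [S -> runs]

S ⇒ S small ⇒ S S small ⇒ S S S small ⇒ S small S S small ⇒ runs small S S small ⇒ runs small S S S small ⇒ runs small S small S S small ⇒ runs small runs small S S small ⇒ runs small runs small runs S small ⇒ runs small runs small runs runs small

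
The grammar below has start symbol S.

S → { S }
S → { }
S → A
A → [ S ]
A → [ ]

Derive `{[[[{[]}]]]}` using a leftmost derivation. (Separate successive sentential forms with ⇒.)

S ⇒ {S} ⇒ {A} ⇒ {[S]} ⇒ {[A]} ⇒ {[[S]]} ⇒ {[[A]]} ⇒ {[[[S]]]} ⇒ {[[[{S}]]]} ⇒ {[[[{A}]]]} ⇒ {[[[{[]}]]]}

S ⇒ {S}   [S → { S }]
{S} ⇒ {A}   [S → A]
{A} ⇒ {[S]}   [A → [ S ]]
{[S]} ⇒ {[A]}   [S → A]
{[A]} ⇒ {[[S]]}   [A → [ S ]]
{[[S]]} ⇒ {[[A]]}   [S → A]
{[[A]]} ⇒ {[[[S]]]}   [A → [ S ]]
{[[[S]]]} ⇒ {[[[{S}]]]}   [S → { S }]
{[[[{S}]]]} ⇒ {[[[{A}]]]}   [S → A]
{[[[{A}]]]} ⇒ {[[[{[]}]]]}   [A → [ ]]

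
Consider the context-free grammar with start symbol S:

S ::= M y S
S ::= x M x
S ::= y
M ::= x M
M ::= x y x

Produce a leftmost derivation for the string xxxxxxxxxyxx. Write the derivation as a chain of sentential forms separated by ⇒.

S ⇒ xMx ⇒ xxMx ⇒ xxxMx ⇒ xxxxMx ⇒ xxxxxMx ⇒ xxxxxxMx ⇒ xxxxxxxMx ⇒ xxxxxxxxMx ⇒ xxxxxxxxxyxx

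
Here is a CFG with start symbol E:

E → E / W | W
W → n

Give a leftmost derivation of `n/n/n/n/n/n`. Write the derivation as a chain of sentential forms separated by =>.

E => E/W => E/W/W => E/W/W/W => E/W/W/W/W => E/W/W/W/W/W => W/W/W/W/W/W => n/W/W/W/W/W => n/n/W/W/W/W => n/n/n/W/W/W => n/n/n/n/W/W => n/n/n/n/n/W => n/n/n/n/n/n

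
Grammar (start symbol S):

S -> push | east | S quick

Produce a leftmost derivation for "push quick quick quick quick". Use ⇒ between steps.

S ⇒ S quick   [S -> S quick]
S quick ⇒ S quick quick   [S -> S quick]
S quick quick ⇒ S quick quick quick   [S -> S quick]
S quick quick quick ⇒ S quick quick quick quick   [S -> S quick]
S quick quick quick quick ⇒ push quick quick quick quick   [S -> push]

S ⇒ S quick ⇒ S quick quick ⇒ S quick quick quick ⇒ S quick quick quick quick ⇒ push quick quick quick quick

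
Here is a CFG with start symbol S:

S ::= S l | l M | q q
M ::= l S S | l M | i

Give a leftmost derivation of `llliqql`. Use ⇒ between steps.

S ⇒ lM ⇒ llSS ⇒ lllMS ⇒ llliS ⇒ llliSl ⇒ llliqql

S ⇒ lM   [S ::= l M]
lM ⇒ llSS   [M ::= l S S]
llSS ⇒ lllMS   [S ::= l M]
lllMS ⇒ llliS   [M ::= i]
llliS ⇒ llliSl   [S ::= S l]
llliSl ⇒ llliqql   [S ::= q q]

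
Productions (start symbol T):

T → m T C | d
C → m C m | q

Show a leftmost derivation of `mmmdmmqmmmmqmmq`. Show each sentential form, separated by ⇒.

T⇒mTC⇒mmTCC⇒mmmTCCC⇒mmmdCCC⇒mmmdmCmCC⇒mmmdmmCmmCC⇒mmmdmmqmmCC⇒mmmdmmqmmmCmC⇒mmmdmmqmmmmCmmC⇒mmmdmmqmmmmqmmC⇒mmmdmmqmmmmqmmq

T ⇒ mTC   [T → m T C]
mTC ⇒ mmTCC   [T → m T C]
mmTCC ⇒ mmmTCCC   [T → m T C]
mmmTCCC ⇒ mmmdCCC   [T → d]
mmmdCCC ⇒ mmmdmCmCC   [C → m C m]
mmmdmCmCC ⇒ mmmdmmCmmCC   [C → m C m]
mmmdmmCmmCC ⇒ mmmdmmqmmCC   [C → q]
mmmdmmqmmCC ⇒ mmmdmmqmmmCmC   [C → m C m]
mmmdmmqmmmCmC ⇒ mmmdmmqmmmmCmmC   [C → m C m]
mmmdmmqmmmmCmmC ⇒ mmmdmmqmmmmqmmC   [C → q]
mmmdmmqmmmmqmmC ⇒ mmmdmmqmmmmqmmq   [C → q]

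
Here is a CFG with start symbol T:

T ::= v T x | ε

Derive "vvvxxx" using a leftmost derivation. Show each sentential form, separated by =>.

T=>vTx=>vvTxx=>vvvTxxx=>vvvxxx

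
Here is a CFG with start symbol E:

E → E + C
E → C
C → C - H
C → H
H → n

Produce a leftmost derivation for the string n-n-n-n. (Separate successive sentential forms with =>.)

E=>C=>C-H=>C-H-H=>C-H-H-H=>H-H-H-H=>n-H-H-H=>n-n-H-H=>n-n-n-H=>n-n-n-n

E => C   [E → C]
C => C-H   [C → C - H]
C-H => C-H-H   [C → C - H]
C-H-H => C-H-H-H   [C → C - H]
C-H-H-H => H-H-H-H   [C → H]
H-H-H-H => n-H-H-H   [H → n]
n-H-H-H => n-n-H-H   [H → n]
n-n-H-H => n-n-n-H   [H → n]
n-n-n-H => n-n-n-n   [H → n]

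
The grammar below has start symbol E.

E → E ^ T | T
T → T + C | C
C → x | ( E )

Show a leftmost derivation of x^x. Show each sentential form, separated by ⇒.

E ⇒ E^T ⇒ T^T ⇒ C^T ⇒ x^T ⇒ x^C ⇒ x^x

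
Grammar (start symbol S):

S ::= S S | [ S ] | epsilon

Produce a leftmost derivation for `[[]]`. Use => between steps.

S => SS => [S]S => [[S]]S => [[]]S => [[]]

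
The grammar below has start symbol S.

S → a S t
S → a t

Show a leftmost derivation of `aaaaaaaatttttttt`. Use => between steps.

S => aSt   [S → a S t]
aSt => aaStt   [S → a S t]
aaStt => aaaSttt   [S → a S t]
aaaSttt => aaaaStttt   [S → a S t]
aaaaStttt => aaaaaSttttt   [S → a S t]
aaaaaSttttt => aaaaaaStttttt   [S → a S t]
aaaaaaStttttt => aaaaaaaSttttttt   [S → a S t]
aaaaaaaSttttttt => aaaaaaaatttttttt   [S → a t]

S=>aSt=>aaStt=>aaaSttt=>aaaaStttt=>aaaaaSttttt=>aaaaaaStttttt=>aaaaaaaSttttttt=>aaaaaaaatttttttt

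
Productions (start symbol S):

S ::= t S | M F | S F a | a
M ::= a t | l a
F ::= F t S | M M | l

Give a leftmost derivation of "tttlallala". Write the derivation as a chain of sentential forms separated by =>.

S=>tS=>ttS=>tttS=>tttSFa=>tttSFaFa=>tttMFFaFa=>tttlaFFaFa=>tttlalFaFa=>tttlallaFa=>tttlallala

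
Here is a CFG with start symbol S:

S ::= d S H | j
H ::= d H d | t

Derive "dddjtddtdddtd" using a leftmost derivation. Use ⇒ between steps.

S ⇒ dSH   [S ::= d S H]
dSH ⇒ ddSHH   [S ::= d S H]
ddSHH ⇒ dddSHHH   [S ::= d S H]
dddSHHH ⇒ dddjHHH   [S ::= j]
dddjHHH ⇒ dddjtHH   [H ::= t]
dddjtHH ⇒ dddjtdHdH   [H ::= d H d]
dddjtdHdH ⇒ dddjtddHddH   [H ::= d H d]
dddjtddHddH ⇒ dddjtddtddH   [H ::= t]
dddjtddtddH ⇒ dddjtddtdddHd   [H ::= d H d]
dddjtddtdddHd ⇒ dddjtddtdddtd   [H ::= t]

S⇒dSH⇒ddSHH⇒dddSHHH⇒dddjHHH⇒dddjtHH⇒dddjtdHdH⇒dddjtddHddH⇒dddjtddtddH⇒dddjtddtdddHd⇒dddjtddtdddtd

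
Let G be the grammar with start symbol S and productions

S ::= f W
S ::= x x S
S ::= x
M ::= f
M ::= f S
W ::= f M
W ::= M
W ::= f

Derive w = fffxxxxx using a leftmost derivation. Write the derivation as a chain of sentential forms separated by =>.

S => fW   [S ::= f W]
fW => ffM   [W ::= f M]
ffM => fffS   [M ::= f S]
fffS => fffxxS   [S ::= x x S]
fffxxS => fffxxxxS   [S ::= x x S]
fffxxxxS => fffxxxxx   [S ::= x]

S=>fW=>ffM=>fffS=>fffxxS=>fffxxxxS=>fffxxxxx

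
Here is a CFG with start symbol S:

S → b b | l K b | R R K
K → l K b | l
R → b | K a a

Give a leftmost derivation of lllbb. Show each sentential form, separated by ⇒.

S ⇒ lKb ⇒ llKbb ⇒ lllbb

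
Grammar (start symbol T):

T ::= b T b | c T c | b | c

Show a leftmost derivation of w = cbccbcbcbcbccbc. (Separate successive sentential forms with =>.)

T => cTc => cbTbc => cbcTcbc => cbccTccbc => cbccbTbccbc => cbccbcTcbccbc => cbccbcbTbcbccbc => cbccbcbcbcbccbc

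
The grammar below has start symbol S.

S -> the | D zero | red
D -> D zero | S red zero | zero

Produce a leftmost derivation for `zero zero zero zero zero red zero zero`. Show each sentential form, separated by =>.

S => D zero => S red zero zero => D zero red zero zero => D zero zero red zero zero => D zero zero zero red zero zero => D zero zero zero zero red zero zero => zero zero zero zero zero red zero zero

S => D zero   [S -> D zero]
D zero => S red zero zero   [D -> S red zero]
S red zero zero => D zero red zero zero   [S -> D zero]
D zero red zero zero => D zero zero red zero zero   [D -> D zero]
D zero zero red zero zero => D zero zero zero red zero zero   [D -> D zero]
D zero zero zero red zero zero => D zero zero zero zero red zero zero   [D -> D zero]
D zero zero zero zero red zero zero => zero zero zero zero zero red zero zero   [D -> zero]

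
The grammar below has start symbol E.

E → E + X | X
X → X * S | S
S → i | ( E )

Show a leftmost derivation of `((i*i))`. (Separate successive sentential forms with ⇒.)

E⇒X⇒S⇒(E)⇒(X)⇒(S)⇒((E))⇒((X))⇒((X*S))⇒((S*S))⇒((i*S))⇒((i*i))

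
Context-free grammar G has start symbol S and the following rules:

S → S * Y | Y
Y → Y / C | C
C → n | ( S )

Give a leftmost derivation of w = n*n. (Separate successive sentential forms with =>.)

S => S*Y   [S → S * Y]
S*Y => Y*Y   [S → Y]
Y*Y => C*Y   [Y → C]
C*Y => n*Y   [C → n]
n*Y => n*C   [Y → C]
n*C => n*n   [C → n]

S=>S*Y=>Y*Y=>C*Y=>n*Y=>n*C=>n*n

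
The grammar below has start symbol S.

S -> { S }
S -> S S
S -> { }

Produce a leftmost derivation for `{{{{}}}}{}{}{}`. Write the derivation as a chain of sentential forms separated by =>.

S => SS   [S -> S S]
SS => SSS   [S -> S S]
SSS => {S}SS   [S -> { S }]
{S}SS => {{S}}SS   [S -> { S }]
{{S}}SS => {{{S}}}SS   [S -> { S }]
{{{S}}}SS => {{{{}}}}SS   [S -> { }]
{{{{}}}}SS => {{{{}}}}{}S   [S -> { }]
{{{{}}}}{}S => {{{{}}}}{}SS   [S -> S S]
{{{{}}}}{}SS => {{{{}}}}{}{}S   [S -> { }]
{{{{}}}}{}{}S => {{{{}}}}{}{}{}   [S -> { }]

S => SS => SSS => {S}SS => {{S}}SS => {{{S}}}SS => {{{{}}}}SS => {{{{}}}}{}S => {{{{}}}}{}SS => {{{{}}}}{}{}S => {{{{}}}}{}{}{}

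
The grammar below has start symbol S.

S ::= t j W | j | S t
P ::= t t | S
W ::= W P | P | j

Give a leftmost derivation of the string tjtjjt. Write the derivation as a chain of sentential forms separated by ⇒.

S ⇒ tjW   [S ::= t j W]
tjW ⇒ tjP   [W ::= P]
tjP ⇒ tjS   [P ::= S]
tjS ⇒ tjSt   [S ::= S t]
tjSt ⇒ tjtjWt   [S ::= t j W]
tjtjWt ⇒ tjtjjt   [W ::= j]

S ⇒ tjW ⇒ tjP ⇒ tjS ⇒ tjSt ⇒ tjtjWt ⇒ tjtjjt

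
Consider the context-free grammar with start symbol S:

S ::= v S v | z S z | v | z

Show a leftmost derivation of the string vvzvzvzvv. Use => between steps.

S => vSv   [S ::= v S v]
vSv => vvSvv   [S ::= v S v]
vvSvv => vvzSzvv   [S ::= z S z]
vvzSzvv => vvzvSvzvv   [S ::= v S v]
vvzvSvzvv => vvzvzvzvv   [S ::= z]

S => vSv => vvSvv => vvzSzvv => vvzvSvzvv => vvzvzvzvv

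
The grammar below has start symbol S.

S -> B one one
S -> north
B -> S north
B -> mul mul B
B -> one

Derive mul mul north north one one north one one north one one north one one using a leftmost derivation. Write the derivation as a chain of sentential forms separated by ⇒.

S ⇒ B one one ⇒ mul mul B one one ⇒ mul mul S north one one ⇒ mul mul B one one north one one ⇒ mul mul S north one one north one one ⇒ mul mul B one one north one one north one one ⇒ mul mul S north one one north one one north one one ⇒ mul mul B one one north one one north one one north one one ⇒ mul mul S north one one north one one north one one north one one ⇒ mul mul north north one one north one one north one one north one one

S ⇒ B one one   [S -> B one one]
B one one ⇒ mul mul B one one   [B -> mul mul B]
mul mul B one one ⇒ mul mul S north one one   [B -> S north]
mul mul S north one one ⇒ mul mul B one one north one one   [S -> B one one]
mul mul B one one north one one ⇒ mul mul S north one one north one one   [B -> S north]
mul mul S north one one north one one ⇒ mul mul B one one north one one north one one   [S -> B one one]
mul mul B one one north one one north one one ⇒ mul mul S north one one north one one north one one   [B -> S north]
mul mul S north one one north one one north one one ⇒ mul mul B one one north one one north one one north one one   [S -> B one one]
mul mul B one one north one one north one one north one one ⇒ mul mul S north one one north one one north one one north one one   [B -> S north]
mul mul S north one one north one one north one one north one one ⇒ mul mul north north one one north one one north one one north one one   [S -> north]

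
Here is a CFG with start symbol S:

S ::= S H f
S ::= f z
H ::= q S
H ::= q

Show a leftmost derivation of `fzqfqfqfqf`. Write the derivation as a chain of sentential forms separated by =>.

S => SHf => SHfHf => SHfHfHf => SHfHfHfHf => fzHfHfHfHf => fzqfHfHfHf => fzqfqfHfHf => fzqfqfqfHf => fzqfqfqfqf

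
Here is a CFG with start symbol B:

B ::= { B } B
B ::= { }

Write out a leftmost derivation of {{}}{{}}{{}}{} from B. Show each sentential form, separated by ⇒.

B ⇒ {B}B   [B ::= { B } B]
{B}B ⇒ {{}}B   [B ::= { }]
{{}}B ⇒ {{}}{B}B   [B ::= { B } B]
{{}}{B}B ⇒ {{}}{{}}B   [B ::= { }]
{{}}{{}}B ⇒ {{}}{{}}{B}B   [B ::= { B } B]
{{}}{{}}{B}B ⇒ {{}}{{}}{{}}B   [B ::= { }]
{{}}{{}}{{}}B ⇒ {{}}{{}}{{}}{}   [B ::= { }]

B ⇒ {B}B ⇒ {{}}B ⇒ {{}}{B}B ⇒ {{}}{{}}B ⇒ {{}}{{}}{B}B ⇒ {{}}{{}}{{}}B ⇒ {{}}{{}}{{}}{}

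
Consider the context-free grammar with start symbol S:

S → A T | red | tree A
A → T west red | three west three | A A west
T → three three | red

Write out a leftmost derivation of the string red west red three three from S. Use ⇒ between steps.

S ⇒ A T ⇒ T west red T ⇒ red west red T ⇒ red west red three three

S ⇒ A T   [S → A T]
A T ⇒ T west red T   [A → T west red]
T west red T ⇒ red west red T   [T → red]
red west red T ⇒ red west red three three   [T → three three]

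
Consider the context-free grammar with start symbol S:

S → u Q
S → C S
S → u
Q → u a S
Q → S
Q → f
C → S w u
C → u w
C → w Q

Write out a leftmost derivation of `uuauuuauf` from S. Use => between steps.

S => uQ => uuaS => uuauQ => uuauS => uuauuQ => uuauuuaS => uuauuuauQ => uuauuuauf

S => uQ   [S → u Q]
uQ => uuaS   [Q → u a S]
uuaS => uuauQ   [S → u Q]
uuauQ => uuauS   [Q → S]
uuauS => uuauuQ   [S → u Q]
uuauuQ => uuauuuaS   [Q → u a S]
uuauuuaS => uuauuuauQ   [S → u Q]
uuauuuauQ => uuauuuauf   [Q → f]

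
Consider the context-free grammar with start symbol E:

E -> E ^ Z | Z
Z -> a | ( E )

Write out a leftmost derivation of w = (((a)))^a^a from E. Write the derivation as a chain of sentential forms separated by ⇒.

E ⇒ E^Z ⇒ E^Z^Z ⇒ Z^Z^Z ⇒ (E)^Z^Z ⇒ (Z)^Z^Z ⇒ ((E))^Z^Z ⇒ ((Z))^Z^Z ⇒ (((E)))^Z^Z ⇒ (((Z)))^Z^Z ⇒ (((a)))^Z^Z ⇒ (((a)))^a^Z ⇒ (((a)))^a^a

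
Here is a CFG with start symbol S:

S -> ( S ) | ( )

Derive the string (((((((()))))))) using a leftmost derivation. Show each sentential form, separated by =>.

S => (S)   [S -> ( S )]
(S) => ((S))   [S -> ( S )]
((S)) => (((S)))   [S -> ( S )]
(((S))) => ((((S))))   [S -> ( S )]
((((S)))) => (((((S)))))   [S -> ( S )]
(((((S))))) => ((((((S))))))   [S -> ( S )]
((((((S)))))) => (((((((S)))))))   [S -> ( S )]
(((((((S))))))) => (((((((())))))))   [S -> ( )]

S => (S) => ((S)) => (((S))) => ((((S)))) => (((((S))))) => ((((((S)))))) => (((((((S))))))) => (((((((())))))))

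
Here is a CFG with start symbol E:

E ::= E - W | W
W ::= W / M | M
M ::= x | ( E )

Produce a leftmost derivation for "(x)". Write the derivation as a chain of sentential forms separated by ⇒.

E⇒W⇒M⇒(E)⇒(W)⇒(M)⇒(x)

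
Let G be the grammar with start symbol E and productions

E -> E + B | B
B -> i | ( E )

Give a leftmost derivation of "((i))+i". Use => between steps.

E => E+B   [E -> E + B]
E+B => B+B   [E -> B]
B+B => (E)+B   [B -> ( E )]
(E)+B => (B)+B   [E -> B]
(B)+B => ((E))+B   [B -> ( E )]
((E))+B => ((B))+B   [E -> B]
((B))+B => ((i))+B   [B -> i]
((i))+B => ((i))+i   [B -> i]

E => E+B => B+B => (E)+B => (B)+B => ((E))+B => ((B))+B => ((i))+B => ((i))+i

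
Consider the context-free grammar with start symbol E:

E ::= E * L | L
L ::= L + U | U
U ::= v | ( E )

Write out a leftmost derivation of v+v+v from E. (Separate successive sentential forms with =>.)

E => L   [E ::= L]
L => L+U   [L ::= L + U]
L+U => L+U+U   [L ::= L + U]
L+U+U => U+U+U   [L ::= U]
U+U+U => v+U+U   [U ::= v]
v+U+U => v+v+U   [U ::= v]
v+v+U => v+v+v   [U ::= v]

E=>L=>L+U=>L+U+U=>U+U+U=>v+U+U=>v+v+U=>v+v+v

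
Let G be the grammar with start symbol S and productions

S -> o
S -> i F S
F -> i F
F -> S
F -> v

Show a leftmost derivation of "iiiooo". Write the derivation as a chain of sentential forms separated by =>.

S => iFS   [S -> i F S]
iFS => iiFS   [F -> i F]
iiFS => iiSS   [F -> S]
iiSS => iiiFSS   [S -> i F S]
iiiFSS => iiiSSS   [F -> S]
iiiSSS => iiioSS   [S -> o]
iiioSS => iiiooS   [S -> o]
iiiooS => iiiooo   [S -> o]

S => iFS => iiFS => iiSS => iiiFSS => iiiSSS => iiioSS => iiiooS => iiiooo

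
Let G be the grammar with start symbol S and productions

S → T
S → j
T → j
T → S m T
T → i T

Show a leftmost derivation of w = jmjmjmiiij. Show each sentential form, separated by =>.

S => T => SmT => TmT => jmT => jmSmT => jmjmT => jmjmSmT => jmjmjmT => jmjmjmiT => jmjmjmiiT => jmjmjmiiiT => jmjmjmiiij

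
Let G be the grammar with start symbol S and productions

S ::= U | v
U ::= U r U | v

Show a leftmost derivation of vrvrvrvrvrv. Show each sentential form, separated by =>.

S => U   [S ::= U]
U => UrU   [U ::= U r U]
UrU => UrUrU   [U ::= U r U]
UrUrU => vrUrU   [U ::= v]
vrUrU => vrUrUrU   [U ::= U r U]
vrUrUrU => vrvrUrU   [U ::= v]
vrvrUrU => vrvrUrUrU   [U ::= U r U]
vrvrUrUrU => vrvrUrUrUrU   [U ::= U r U]
vrvrUrUrUrU => vrvrvrUrUrU   [U ::= v]
vrvrvrUrUrU => vrvrvrvrUrU   [U ::= v]
vrvrvrvrUrU => vrvrvrvrvrU   [U ::= v]
vrvrvrvrvrU => vrvrvrvrvrv   [U ::= v]

S => U => UrU => UrUrU => vrUrU => vrUrUrU => vrvrUrU => vrvrUrUrU => vrvrUrUrUrU => vrvrvrUrUrU => vrvrvrvrUrU => vrvrvrvrvrU => vrvrvrvrvrv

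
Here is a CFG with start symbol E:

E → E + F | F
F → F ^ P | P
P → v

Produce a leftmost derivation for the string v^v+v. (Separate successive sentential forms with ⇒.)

E ⇒ E+F   [E → E + F]
E+F ⇒ F+F   [E → F]
F+F ⇒ F^P+F   [F → F ^ P]
F^P+F ⇒ P^P+F   [F → P]
P^P+F ⇒ v^P+F   [P → v]
v^P+F ⇒ v^v+F   [P → v]
v^v+F ⇒ v^v+P   [F → P]
v^v+P ⇒ v^v+v   [P → v]

E ⇒ E+F ⇒ F+F ⇒ F^P+F ⇒ P^P+F ⇒ v^P+F ⇒ v^v+F ⇒ v^v+P ⇒ v^v+v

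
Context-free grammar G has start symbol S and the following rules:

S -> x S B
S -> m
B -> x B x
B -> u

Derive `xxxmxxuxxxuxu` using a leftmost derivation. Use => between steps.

S => xSB => xxSBB => xxxSBBB => xxxmBBB => xxxmxBxBB => xxxmxxBxxBB => xxxmxxuxxBB => xxxmxxuxxxBxB => xxxmxxuxxxuxB => xxxmxxuxxxuxu

S => xSB   [S -> x S B]
xSB => xxSBB   [S -> x S B]
xxSBB => xxxSBBB   [S -> x S B]
xxxSBBB => xxxmBBB   [S -> m]
xxxmBBB => xxxmxBxBB   [B -> x B x]
xxxmxBxBB => xxxmxxBxxBB   [B -> x B x]
xxxmxxBxxBB => xxxmxxuxxBB   [B -> u]
xxxmxxuxxBB => xxxmxxuxxxBxB   [B -> x B x]
xxxmxxuxxxBxB => xxxmxxuxxxuxB   [B -> u]
xxxmxxuxxxuxB => xxxmxxuxxxuxu   [B -> u]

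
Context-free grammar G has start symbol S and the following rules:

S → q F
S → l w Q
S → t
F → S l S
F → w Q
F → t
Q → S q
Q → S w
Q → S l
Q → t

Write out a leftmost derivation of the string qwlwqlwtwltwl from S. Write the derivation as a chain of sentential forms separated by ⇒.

S ⇒ qF   [S → q F]
qF ⇒ qwQ   [F → w Q]
qwQ ⇒ qwSl   [Q → S l]
qwSl ⇒ qwlwQl   [S → l w Q]
qwlwQl ⇒ qwlwSwl   [Q → S w]
qwlwSwl ⇒ qwlwqFwl   [S → q F]
qwlwqFwl ⇒ qwlwqSlSwl   [F → S l S]
qwlwqSlSwl ⇒ qwlwqlwQlSwl   [S → l w Q]
qwlwqlwQlSwl ⇒ qwlwqlwSwlSwl   [Q → S w]
qwlwqlwSwlSwl ⇒ qwlwqlwtwlSwl   [S → t]
qwlwqlwtwlSwl ⇒ qwlwqlwtwltwl   [S → t]

S ⇒ qF ⇒ qwQ ⇒ qwSl ⇒ qwlwQl ⇒ qwlwSwl ⇒ qwlwqFwl ⇒ qwlwqSlSwl ⇒ qwlwqlwQlSwl ⇒ qwlwqlwSwlSwl ⇒ qwlwqlwtwlSwl ⇒ qwlwqlwtwltwl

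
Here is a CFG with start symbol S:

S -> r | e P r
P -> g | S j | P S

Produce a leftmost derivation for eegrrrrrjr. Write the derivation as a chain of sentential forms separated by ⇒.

S ⇒ ePr ⇒ eSjr ⇒ eePrjr ⇒ eePSrjr ⇒ eePSSrjr ⇒ eePSSSrjr ⇒ eePSSSSrjr ⇒ eegSSSSrjr ⇒ eegrSSSrjr ⇒ eegrrSSrjr ⇒ eegrrrSrjr ⇒ eegrrrrrjr

S ⇒ ePr   [S -> e P r]
ePr ⇒ eSjr   [P -> S j]
eSjr ⇒ eePrjr   [S -> e P r]
eePrjr ⇒ eePSrjr   [P -> P S]
eePSrjr ⇒ eePSSrjr   [P -> P S]
eePSSrjr ⇒ eePSSSrjr   [P -> P S]
eePSSSrjr ⇒ eePSSSSrjr   [P -> P S]
eePSSSSrjr ⇒ eegSSSSrjr   [P -> g]
eegSSSSrjr ⇒ eegrSSSrjr   [S -> r]
eegrSSSrjr ⇒ eegrrSSrjr   [S -> r]
eegrrSSrjr ⇒ eegrrrSrjr   [S -> r]
eegrrrSrjr ⇒ eegrrrrrjr   [S -> r]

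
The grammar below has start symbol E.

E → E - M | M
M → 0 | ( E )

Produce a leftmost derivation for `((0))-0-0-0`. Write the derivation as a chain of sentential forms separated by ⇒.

E ⇒ E-M   [E → E - M]
E-M ⇒ E-M-M   [E → E - M]
E-M-M ⇒ E-M-M-M   [E → E - M]
E-M-M-M ⇒ M-M-M-M   [E → M]
M-M-M-M ⇒ (E)-M-M-M   [M → ( E )]
(E)-M-M-M ⇒ (M)-M-M-M   [E → M]
(M)-M-M-M ⇒ ((E))-M-M-M   [M → ( E )]
((E))-M-M-M ⇒ ((M))-M-M-M   [E → M]
((M))-M-M-M ⇒ ((0))-M-M-M   [M → 0]
((0))-M-M-M ⇒ ((0))-0-M-M   [M → 0]
((0))-0-M-M ⇒ ((0))-0-0-M   [M → 0]
((0))-0-0-M ⇒ ((0))-0-0-0   [M → 0]

E ⇒ E-M ⇒ E-M-M ⇒ E-M-M-M ⇒ M-M-M-M ⇒ (E)-M-M-M ⇒ (M)-M-M-M ⇒ ((E))-M-M-M ⇒ ((M))-M-M-M ⇒ ((0))-M-M-M ⇒ ((0))-0-M-M ⇒ ((0))-0-0-M ⇒ ((0))-0-0-0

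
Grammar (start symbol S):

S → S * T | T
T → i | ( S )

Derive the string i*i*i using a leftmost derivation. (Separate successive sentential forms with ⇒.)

S⇒S*T⇒S*T*T⇒T*T*T⇒i*T*T⇒i*i*T⇒i*i*i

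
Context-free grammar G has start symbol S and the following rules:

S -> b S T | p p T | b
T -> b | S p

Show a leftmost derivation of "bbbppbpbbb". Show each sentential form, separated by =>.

S => bST => bbSTT => bbbSTTT => bbbppTTTT => bbbppSpTTT => bbbppbpTTT => bbbppbpbTT => bbbppbpbbT => bbbppbpbbb

S => bST   [S -> b S T]
bST => bbSTT   [S -> b S T]
bbSTT => bbbSTTT   [S -> b S T]
bbbSTTT => bbbppTTTT   [S -> p p T]
bbbppTTTT => bbbppSpTTT   [T -> S p]
bbbppSpTTT => bbbppbpTTT   [S -> b]
bbbppbpTTT => bbbppbpbTT   [T -> b]
bbbppbpbTT => bbbppbpbbT   [T -> b]
bbbppbpbbT => bbbppbpbbb   [T -> b]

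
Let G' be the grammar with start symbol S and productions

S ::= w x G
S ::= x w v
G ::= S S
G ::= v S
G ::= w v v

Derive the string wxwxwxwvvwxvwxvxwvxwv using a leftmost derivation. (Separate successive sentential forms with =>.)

S => wxG => wxSS => wxwxGS => wxwxSSS => wxwxwxGSS => wxwxwxwvvSS => wxwxwxwvvwxGS => wxwxwxwvvwxvSS => wxwxwxwvvwxvwxGS => wxwxwxwvvwxvwxvSS => wxwxwxwvvwxvwxvxwvS => wxwxwxwvvwxvwxvxwvxwv

S => wxG   [S ::= w x G]
wxG => wxSS   [G ::= S S]
wxSS => wxwxGS   [S ::= w x G]
wxwxGS => wxwxSSS   [G ::= S S]
wxwxSSS => wxwxwxGSS   [S ::= w x G]
wxwxwxGSS => wxwxwxwvvSS   [G ::= w v v]
wxwxwxwvvSS => wxwxwxwvvwxGS   [S ::= w x G]
wxwxwxwvvwxGS => wxwxwxwvvwxvSS   [G ::= v S]
wxwxwxwvvwxvSS => wxwxwxwvvwxvwxGS   [S ::= w x G]
wxwxwxwvvwxvwxGS => wxwxwxwvvwxvwxvSS   [G ::= v S]
wxwxwxwvvwxvwxvSS => wxwxwxwvvwxvwxvxwvS   [S ::= x w v]
wxwxwxwvvwxvwxvxwvS => wxwxwxwvvwxvwxvxwvxwv   [S ::= x w v]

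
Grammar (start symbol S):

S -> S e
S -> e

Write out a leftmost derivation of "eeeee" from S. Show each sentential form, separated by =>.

S=>Se=>See=>Seee=>Seeee=>eeeee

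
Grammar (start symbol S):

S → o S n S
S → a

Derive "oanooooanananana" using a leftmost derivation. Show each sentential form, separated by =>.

S => oSnS => oanS => oanoSnS => oanooSnSnS => oanoooSnSnSnS => oanooooSnSnSnSnS => oanooooanSnSnSnS => oanooooananSnSnS => oanooooanananSnS => oanooooananananS => oanooooanananana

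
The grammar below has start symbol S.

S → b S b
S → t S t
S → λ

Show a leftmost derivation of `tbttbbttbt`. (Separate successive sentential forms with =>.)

S => tSt   [S → t S t]
tSt => tbSbt   [S → b S b]
tbSbt => tbtStbt   [S → t S t]
tbtStbt => tbttSttbt   [S → t S t]
tbttSttbt => tbttbSbttbt   [S → b S b]
tbttbSbttbt => tbttbbttbt   [S → λ]

S=>tSt=>tbSbt=>tbtStbt=>tbttSttbt=>tbttbSbttbt=>tbttbbttbt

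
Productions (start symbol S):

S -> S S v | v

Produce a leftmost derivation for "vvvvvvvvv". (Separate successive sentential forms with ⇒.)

S ⇒ SSv ⇒ vSv ⇒ vSSvv ⇒ vSSvSvv ⇒ vSSvSvSvv ⇒ vvSvSvSvv ⇒ vvvvSvSvv ⇒ vvvvvvSvv ⇒ vvvvvvvvv

S ⇒ SSv   [S -> S S v]
SSv ⇒ vSv   [S -> v]
vSv ⇒ vSSvv   [S -> S S v]
vSSvv ⇒ vSSvSvv   [S -> S S v]
vSSvSvv ⇒ vSSvSvSvv   [S -> S S v]
vSSvSvSvv ⇒ vvSvSvSvv   [S -> v]
vvSvSvSvv ⇒ vvvvSvSvv   [S -> v]
vvvvSvSvv ⇒ vvvvvvSvv   [S -> v]
vvvvvvSvv ⇒ vvvvvvvvv   [S -> v]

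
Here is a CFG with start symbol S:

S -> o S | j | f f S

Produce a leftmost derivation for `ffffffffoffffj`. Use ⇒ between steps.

S ⇒ ffS ⇒ ffffS ⇒ ffffffS ⇒ ffffffffS ⇒ ffffffffoS ⇒ ffffffffoffS ⇒ ffffffffoffffS ⇒ ffffffffoffffj

S ⇒ ffS   [S -> f f S]
ffS ⇒ ffffS   [S -> f f S]
ffffS ⇒ ffffffS   [S -> f f S]
ffffffS ⇒ ffffffffS   [S -> f f S]
ffffffffS ⇒ ffffffffoS   [S -> o S]
ffffffffoS ⇒ ffffffffoffS   [S -> f f S]
ffffffffoffS ⇒ ffffffffoffffS   [S -> f f S]
ffffffffoffffS ⇒ ffffffffoffffj   [S -> j]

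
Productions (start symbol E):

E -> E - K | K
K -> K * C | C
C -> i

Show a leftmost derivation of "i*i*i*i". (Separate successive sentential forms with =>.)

E => K => K*C => K*C*C => K*C*C*C => C*C*C*C => i*C*C*C => i*i*C*C => i*i*i*C => i*i*i*i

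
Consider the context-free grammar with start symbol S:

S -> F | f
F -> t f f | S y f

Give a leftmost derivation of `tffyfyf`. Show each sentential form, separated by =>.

S => F   [S -> F]
F => Syf   [F -> S y f]
Syf => Fyf   [S -> F]
Fyf => Syfyf   [F -> S y f]
Syfyf => Fyfyf   [S -> F]
Fyfyf => tffyfyf   [F -> t f f]

S => F => Syf => Fyf => Syfyf => Fyfyf => tffyfyf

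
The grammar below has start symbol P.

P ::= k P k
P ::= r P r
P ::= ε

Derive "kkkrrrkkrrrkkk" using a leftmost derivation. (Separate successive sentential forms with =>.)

P => kPk   [P ::= k P k]
kPk => kkPkk   [P ::= k P k]
kkPkk => kkkPkkk   [P ::= k P k]
kkkPkkk => kkkrPrkkk   [P ::= r P r]
kkkrPrkkk => kkkrrPrrkkk   [P ::= r P r]
kkkrrPrrkkk => kkkrrrPrrrkkk   [P ::= r P r]
kkkrrrPrrrkkk => kkkrrrkPkrrrkkk   [P ::= k P k]
kkkrrrkPkrrrkkk => kkkrrrkkrrrkkk   [P ::= ε]

P=>kPk=>kkPkk=>kkkPkkk=>kkkrPrkkk=>kkkrrPrrkkk=>kkkrrrPrrrkkk=>kkkrrrkPkrrrkkk=>kkkrrrkkrrrkkk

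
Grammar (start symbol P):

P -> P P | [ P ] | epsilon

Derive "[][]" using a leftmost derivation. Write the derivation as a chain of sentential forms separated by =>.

P => PP => [P]P => []P => [][P] => [][]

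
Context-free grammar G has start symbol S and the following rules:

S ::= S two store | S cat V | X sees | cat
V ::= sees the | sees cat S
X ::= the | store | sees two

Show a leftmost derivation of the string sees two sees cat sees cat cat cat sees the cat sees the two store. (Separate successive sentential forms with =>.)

S => S two store => S cat V two store => X sees cat V two store => sees two sees cat V two store => sees two sees cat sees cat S two store => sees two sees cat sees cat S cat V two store => sees two sees cat sees cat S cat V cat V two store => sees two sees cat sees cat cat cat V cat V two store => sees two sees cat sees cat cat cat sees the cat V two store => sees two sees cat sees cat cat cat sees the cat sees the two store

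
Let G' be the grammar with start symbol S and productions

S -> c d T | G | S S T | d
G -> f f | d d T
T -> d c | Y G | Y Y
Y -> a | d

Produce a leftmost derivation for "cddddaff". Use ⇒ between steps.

S ⇒ cdT   [S -> c d T]
cdT ⇒ cdYG   [T -> Y G]
cdYG ⇒ cddG   [Y -> d]
cddG ⇒ cddddT   [G -> d d T]
cddddT ⇒ cddddYG   [T -> Y G]
cddddYG ⇒ cddddaG   [Y -> a]
cddddaG ⇒ cddddaff   [G -> f f]

S ⇒ cdT ⇒ cdYG ⇒ cddG ⇒ cddddT ⇒ cddddYG ⇒ cddddaG ⇒ cddddaff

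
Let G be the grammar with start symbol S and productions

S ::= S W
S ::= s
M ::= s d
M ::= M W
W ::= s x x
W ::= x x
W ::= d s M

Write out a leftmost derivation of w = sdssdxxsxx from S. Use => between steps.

S=>SW=>SWW=>SWWW=>sWWW=>sdsMWW=>sdssdWW=>sdssdxxW=>sdssdxxsxx

S => SW   [S ::= S W]
SW => SWW   [S ::= S W]
SWW => SWWW   [S ::= S W]
SWWW => sWWW   [S ::= s]
sWWW => sdsMWW   [W ::= d s M]
sdsMWW => sdssdWW   [M ::= s d]
sdssdWW => sdssdxxW   [W ::= x x]
sdssdxxW => sdssdxxsxx   [W ::= s x x]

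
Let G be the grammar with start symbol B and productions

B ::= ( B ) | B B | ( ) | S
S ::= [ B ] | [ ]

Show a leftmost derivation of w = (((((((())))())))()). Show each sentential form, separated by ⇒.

B ⇒ (B)   [B ::= ( B )]
(B) ⇒ (BB)   [B ::= B B]
(BB) ⇒ ((B)B)   [B ::= ( B )]
((B)B) ⇒ (((B))B)   [B ::= ( B )]
(((B))B) ⇒ ((((B)))B)   [B ::= ( B )]
((((B)))B) ⇒ ((((BB)))B)   [B ::= B B]
((((BB)))B) ⇒ (((((B)B)))B)   [B ::= ( B )]
(((((B)B)))B) ⇒ ((((((B))B)))B)   [B ::= ( B )]
((((((B))B)))B) ⇒ (((((((B)))B)))B)   [B ::= ( B )]
(((((((B)))B)))B) ⇒ (((((((())))B)))B)   [B ::= ( )]
(((((((())))B)))B) ⇒ (((((((())))())))B)   [B ::= ( )]
(((((((())))())))B) ⇒ (((((((())))())))())   [B ::= ( )]

B ⇒ (B) ⇒ (BB) ⇒ ((B)B) ⇒ (((B))B) ⇒ ((((B)))B) ⇒ ((((BB)))B) ⇒ (((((B)B)))B) ⇒ ((((((B))B)))B) ⇒ (((((((B)))B)))B) ⇒ (((((((())))B)))B) ⇒ (((((((())))())))B) ⇒ (((((((())))())))())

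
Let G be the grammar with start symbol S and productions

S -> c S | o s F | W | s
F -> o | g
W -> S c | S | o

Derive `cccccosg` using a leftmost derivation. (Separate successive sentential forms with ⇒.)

S ⇒ cS ⇒ ccS ⇒ cccS ⇒ ccccS ⇒ cccccS ⇒ cccccosF ⇒ cccccosg

S ⇒ cS   [S -> c S]
cS ⇒ ccS   [S -> c S]
ccS ⇒ cccS   [S -> c S]
cccS ⇒ ccccS   [S -> c S]
ccccS ⇒ cccccS   [S -> c S]
cccccS ⇒ cccccosF   [S -> o s F]
cccccosF ⇒ cccccosg   [F -> g]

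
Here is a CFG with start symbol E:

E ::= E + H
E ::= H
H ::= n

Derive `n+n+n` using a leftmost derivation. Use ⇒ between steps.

E ⇒ E+H ⇒ E+H+H ⇒ H+H+H ⇒ n+H+H ⇒ n+n+H ⇒ n+n+n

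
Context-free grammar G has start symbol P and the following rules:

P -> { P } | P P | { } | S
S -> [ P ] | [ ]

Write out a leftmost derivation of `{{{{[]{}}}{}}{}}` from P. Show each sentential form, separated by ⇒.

P ⇒ {P} ⇒ {PP} ⇒ {{P}P} ⇒ {{PP}P} ⇒ {{{P}P}P} ⇒ {{{{P}}P}P} ⇒ {{{{PP}}P}P} ⇒ {{{{SP}}P}P} ⇒ {{{{[]P}}P}P} ⇒ {{{{[]{}}}P}P} ⇒ {{{{[]{}}}{}}P} ⇒ {{{{[]{}}}{}}{}}

P ⇒ {P}   [P -> { P }]
{P} ⇒ {PP}   [P -> P P]
{PP} ⇒ {{P}P}   [P -> { P }]
{{P}P} ⇒ {{PP}P}   [P -> P P]
{{PP}P} ⇒ {{{P}P}P}   [P -> { P }]
{{{P}P}P} ⇒ {{{{P}}P}P}   [P -> { P }]
{{{{P}}P}P} ⇒ {{{{PP}}P}P}   [P -> P P]
{{{{PP}}P}P} ⇒ {{{{SP}}P}P}   [P -> S]
{{{{SP}}P}P} ⇒ {{{{[]P}}P}P}   [S -> [ ]]
{{{{[]P}}P}P} ⇒ {{{{[]{}}}P}P}   [P -> { }]
{{{{[]{}}}P}P} ⇒ {{{{[]{}}}{}}P}   [P -> { }]
{{{{[]{}}}{}}P} ⇒ {{{{[]{}}}{}}{}}   [P -> { }]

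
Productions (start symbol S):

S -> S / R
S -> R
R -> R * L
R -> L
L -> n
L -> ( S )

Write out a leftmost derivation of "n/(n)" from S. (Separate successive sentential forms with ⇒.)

S ⇒ S/R   [S -> S / R]
S/R ⇒ R/R   [S -> R]
R/R ⇒ L/R   [R -> L]
L/R ⇒ n/R   [L -> n]
n/R ⇒ n/L   [R -> L]
n/L ⇒ n/(S)   [L -> ( S )]
n/(S) ⇒ n/(R)   [S -> R]
n/(R) ⇒ n/(L)   [R -> L]
n/(L) ⇒ n/(n)   [L -> n]

S ⇒ S/R ⇒ R/R ⇒ L/R ⇒ n/R ⇒ n/L ⇒ n/(S) ⇒ n/(R) ⇒ n/(L) ⇒ n/(n)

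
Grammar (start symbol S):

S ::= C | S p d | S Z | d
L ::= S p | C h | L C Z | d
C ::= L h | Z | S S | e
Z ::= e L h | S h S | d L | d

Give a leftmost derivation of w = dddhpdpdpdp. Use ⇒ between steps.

S⇒SZ⇒dZ⇒ddL⇒ddSp⇒ddSpdp⇒ddSpdpdp⇒ddSpdpdpdp⇒ddCpdpdpdp⇒ddLhpdpdpdp⇒dddhpdpdpdp

S ⇒ SZ   [S ::= S Z]
SZ ⇒ dZ   [S ::= d]
dZ ⇒ ddL   [Z ::= d L]
ddL ⇒ ddSp   [L ::= S p]
ddSp ⇒ ddSpdp   [S ::= S p d]
ddSpdp ⇒ ddSpdpdp   [S ::= S p d]
ddSpdpdp ⇒ ddSpdpdpdp   [S ::= S p d]
ddSpdpdpdp ⇒ ddCpdpdpdp   [S ::= C]
ddCpdpdpdp ⇒ ddLhpdpdpdp   [C ::= L h]
ddLhpdpdpdp ⇒ dddhpdpdpdp   [L ::= d]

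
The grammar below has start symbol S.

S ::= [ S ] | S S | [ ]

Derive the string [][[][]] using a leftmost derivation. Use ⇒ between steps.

S ⇒ SS   [S ::= S S]
SS ⇒ []S   [S ::= [ ]]
[]S ⇒ [][S]   [S ::= [ S ]]
[][S] ⇒ [][SS]   [S ::= S S]
[][SS] ⇒ [][[]S]   [S ::= [ ]]
[][[]S] ⇒ [][[][]]   [S ::= [ ]]

S⇒SS⇒[]S⇒[][S]⇒[][SS]⇒[][[]S]⇒[][[][]]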